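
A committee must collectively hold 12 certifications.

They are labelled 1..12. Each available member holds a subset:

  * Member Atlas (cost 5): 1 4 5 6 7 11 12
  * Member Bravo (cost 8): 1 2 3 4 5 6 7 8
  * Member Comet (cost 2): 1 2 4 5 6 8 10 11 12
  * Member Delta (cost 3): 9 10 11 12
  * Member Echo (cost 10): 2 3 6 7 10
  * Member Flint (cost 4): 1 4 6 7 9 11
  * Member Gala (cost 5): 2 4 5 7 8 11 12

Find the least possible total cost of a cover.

11

Bravo, Delta together cover every certification (Bravo ∪ Delta = {1, 2, 3, 4, 5, 6, 7, 8, 9, 10, 11, 12}); total cost 8 + 3 = 11.
The greedy pick Comet, Flint, Bravo costs 14; no covering selection beats 11.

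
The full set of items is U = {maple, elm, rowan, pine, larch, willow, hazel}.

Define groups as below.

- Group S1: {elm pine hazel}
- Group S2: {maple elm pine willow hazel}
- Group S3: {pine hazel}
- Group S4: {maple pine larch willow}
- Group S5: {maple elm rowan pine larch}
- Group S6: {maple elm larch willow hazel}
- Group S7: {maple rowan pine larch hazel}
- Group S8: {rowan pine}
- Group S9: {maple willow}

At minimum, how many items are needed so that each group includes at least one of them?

H = {pine, willow} meets every group (each contains at least one member of H), and |H| = 2.
The groups S6, S8 are pairwise disjoint, so any hitting set needs a separate item for each — at least 2. Hence 2 is optimal.

2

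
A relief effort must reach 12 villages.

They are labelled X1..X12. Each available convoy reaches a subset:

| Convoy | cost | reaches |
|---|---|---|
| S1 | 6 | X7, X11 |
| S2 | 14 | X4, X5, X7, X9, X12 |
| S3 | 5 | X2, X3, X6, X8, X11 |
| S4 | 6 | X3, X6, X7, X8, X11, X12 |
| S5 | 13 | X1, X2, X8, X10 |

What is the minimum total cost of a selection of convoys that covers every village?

S2, S3, S5 together cover every village (S2 ∪ S3 ∪ S5 = {X1, X2, X3, X4, X5, X6, X7, X8, X9, X10, X11, X12}); total cost 14 + 5 + 13 = 32.
No covering selection has total cost below 32.

32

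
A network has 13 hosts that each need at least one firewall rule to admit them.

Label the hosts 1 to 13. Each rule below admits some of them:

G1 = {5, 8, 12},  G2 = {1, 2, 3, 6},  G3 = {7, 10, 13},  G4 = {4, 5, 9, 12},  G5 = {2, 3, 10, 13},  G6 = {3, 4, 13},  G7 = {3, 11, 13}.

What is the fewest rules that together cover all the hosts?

G1 and G2 and G3 and G4 and G7 together: G1 ∪ G2 ∪ G3 ∪ G4 ∪ G7 = {1, 2, 3, 4, 5, 6, 7, 8, 9, 10, 11, 12, 13} — every host is covered.
No 4 of the 7 rules cover everything (all 35 combinations miss at least one host), so 5 is optimal.

5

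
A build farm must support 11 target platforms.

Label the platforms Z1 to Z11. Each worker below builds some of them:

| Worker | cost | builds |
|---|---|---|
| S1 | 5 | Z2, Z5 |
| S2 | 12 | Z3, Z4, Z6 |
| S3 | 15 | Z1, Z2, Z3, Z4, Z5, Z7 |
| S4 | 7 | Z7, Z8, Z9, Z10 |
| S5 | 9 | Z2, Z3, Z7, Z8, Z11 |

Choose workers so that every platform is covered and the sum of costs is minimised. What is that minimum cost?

S2, S3, S4, S5 together cover every platform (S2 ∪ S3 ∪ S4 ∪ S5 = {Z1, Z2, Z3, Z4, Z5, Z6, Z7, Z8, Z9, Z10, Z11}); total cost 12 + 15 + 7 + 9 = 43.
The greedy pick S4, S1, S2, S5, S3 costs 48; no covering selection beats 43.

43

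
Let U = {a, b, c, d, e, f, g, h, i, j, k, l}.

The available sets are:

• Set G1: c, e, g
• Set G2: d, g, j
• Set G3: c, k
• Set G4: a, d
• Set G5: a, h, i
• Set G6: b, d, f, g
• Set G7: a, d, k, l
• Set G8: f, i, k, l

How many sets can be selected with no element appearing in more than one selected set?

3

G1, G4, G8 are pairwise disjoint (G1={c,e,g}; G4={a,d}; G8={f,i,k,l}).
Every remaining set overlaps one of these, and no 4 of the listed sets are pairwise disjoint, so 3 is the maximum.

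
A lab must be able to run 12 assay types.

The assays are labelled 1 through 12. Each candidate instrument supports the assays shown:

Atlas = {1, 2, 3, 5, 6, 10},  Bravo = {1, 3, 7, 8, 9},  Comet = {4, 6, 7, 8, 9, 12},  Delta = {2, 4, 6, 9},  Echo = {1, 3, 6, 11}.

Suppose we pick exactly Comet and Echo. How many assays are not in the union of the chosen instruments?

3

Union of Comet, Echo = {1, 3, 4, 6, 7, 8, 9, 11, 12}.
Not covered: 2, 5, 10 — 3 assays.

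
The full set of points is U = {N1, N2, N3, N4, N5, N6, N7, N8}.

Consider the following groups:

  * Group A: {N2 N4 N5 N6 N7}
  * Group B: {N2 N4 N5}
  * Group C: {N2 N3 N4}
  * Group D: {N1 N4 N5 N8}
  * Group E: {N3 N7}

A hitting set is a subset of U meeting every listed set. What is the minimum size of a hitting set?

The 2 points {N3, N4} hit every group.
The groups B, E are pairwise disjoint, so any hitting set needs a separate point for each — at least 2. Hence 2 is optimal.

2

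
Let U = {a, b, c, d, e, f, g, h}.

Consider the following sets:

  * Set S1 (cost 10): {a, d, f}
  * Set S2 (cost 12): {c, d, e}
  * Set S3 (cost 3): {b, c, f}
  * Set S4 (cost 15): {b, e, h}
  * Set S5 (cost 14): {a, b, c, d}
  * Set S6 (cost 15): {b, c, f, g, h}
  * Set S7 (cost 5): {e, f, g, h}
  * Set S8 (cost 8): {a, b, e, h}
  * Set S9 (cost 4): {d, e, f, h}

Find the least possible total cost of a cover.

S1, S3, S7 together cover every element (S1 ∪ S3 ∪ S7 = {a, b, c, d, e, f, g, h}); total cost 10 + 3 + 5 = 18.
The greedy pick S3, S9, S7, S8 costs 20; no covering selection beats 18.

18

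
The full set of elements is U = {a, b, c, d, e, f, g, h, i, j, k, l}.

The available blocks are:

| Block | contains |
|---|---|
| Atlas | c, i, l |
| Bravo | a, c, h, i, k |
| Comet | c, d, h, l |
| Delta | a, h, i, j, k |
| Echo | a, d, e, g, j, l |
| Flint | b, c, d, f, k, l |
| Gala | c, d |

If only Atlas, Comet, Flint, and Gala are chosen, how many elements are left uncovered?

4

Union of Atlas, Comet, Flint, Gala = {b, c, d, f, h, i, k, l}.
Not covered: a, e, g, j — 4 elements.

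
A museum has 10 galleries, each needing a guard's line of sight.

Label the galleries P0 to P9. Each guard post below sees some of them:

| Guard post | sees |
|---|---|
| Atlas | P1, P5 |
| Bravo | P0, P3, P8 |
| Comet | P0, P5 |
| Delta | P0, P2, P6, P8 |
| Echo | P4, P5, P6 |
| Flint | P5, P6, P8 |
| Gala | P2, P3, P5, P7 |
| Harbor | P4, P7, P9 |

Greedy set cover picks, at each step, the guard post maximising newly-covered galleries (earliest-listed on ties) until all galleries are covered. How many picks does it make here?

4

Greedy: pick Delta (covers 4 new) → pick Gala (covers 3 new) → pick Harbor (covers 2 new) → pick Atlas (covers 1 new). Total picks: 4.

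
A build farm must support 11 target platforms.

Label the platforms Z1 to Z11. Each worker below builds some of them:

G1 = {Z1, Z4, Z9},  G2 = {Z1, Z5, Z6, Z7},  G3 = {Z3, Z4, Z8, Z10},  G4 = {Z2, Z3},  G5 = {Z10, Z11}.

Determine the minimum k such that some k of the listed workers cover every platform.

Take {G1, G2, G3, G4, G5}. Their union is {Z1, Z2, Z3, Z4, Z5, Z6, Z7, Z8, Z9, Z10, Z11}, which is all 11 platforms.
No 4 of the 5 workers cover everything (all 5 combinations miss at least one platform), so 5 is optimal.

5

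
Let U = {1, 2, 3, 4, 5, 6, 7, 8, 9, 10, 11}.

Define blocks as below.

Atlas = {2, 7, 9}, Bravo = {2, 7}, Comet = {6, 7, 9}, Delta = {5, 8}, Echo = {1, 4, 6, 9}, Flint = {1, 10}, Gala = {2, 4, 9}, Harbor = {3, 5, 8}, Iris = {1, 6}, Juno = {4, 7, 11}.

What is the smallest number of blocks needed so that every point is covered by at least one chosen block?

Flint and Gala and Harbor and Iris and Juno together: Flint ∪ Gala ∪ Harbor ∪ Iris ∪ Juno = {1, 2, 3, 4, 5, 6, 7, 8, 9, 10, 11} — every point is covered.
No 4 of the 10 blocks cover everything (all 210 combinations miss at least one point), so 5 is optimal.

5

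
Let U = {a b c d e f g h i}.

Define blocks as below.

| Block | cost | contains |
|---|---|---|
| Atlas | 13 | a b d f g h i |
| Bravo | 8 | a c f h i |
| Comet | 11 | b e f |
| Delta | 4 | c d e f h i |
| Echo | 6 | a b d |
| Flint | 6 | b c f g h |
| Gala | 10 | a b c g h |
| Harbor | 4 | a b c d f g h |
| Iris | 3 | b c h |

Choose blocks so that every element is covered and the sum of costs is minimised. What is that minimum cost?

Delta, Harbor together cover every element (Delta ∪ Harbor = {a, b, c, d, e, f, g, h, i}); total cost 4 + 4 = 8.
No covering selection has total cost below 8.

8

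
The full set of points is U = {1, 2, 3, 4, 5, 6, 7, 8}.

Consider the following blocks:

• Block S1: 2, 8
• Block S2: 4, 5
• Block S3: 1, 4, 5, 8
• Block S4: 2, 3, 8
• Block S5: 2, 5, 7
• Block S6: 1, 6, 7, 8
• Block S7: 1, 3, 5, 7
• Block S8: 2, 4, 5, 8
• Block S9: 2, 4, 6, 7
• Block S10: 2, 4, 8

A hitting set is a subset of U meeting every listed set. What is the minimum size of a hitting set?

Take H = {2, 5, 8}. Each listed block contains at least one of these, so H is a hitting set of size 3.
No choice of 2 points meets every block, so 3 is the minimum.

3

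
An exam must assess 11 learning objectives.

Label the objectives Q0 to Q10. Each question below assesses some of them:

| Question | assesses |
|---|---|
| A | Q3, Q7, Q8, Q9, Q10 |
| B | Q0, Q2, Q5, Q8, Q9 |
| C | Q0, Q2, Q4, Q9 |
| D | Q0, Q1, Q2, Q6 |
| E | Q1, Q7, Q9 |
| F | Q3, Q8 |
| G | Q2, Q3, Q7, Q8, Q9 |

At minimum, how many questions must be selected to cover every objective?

4

A and B and C and D together: A ∪ B ∪ C ∪ D = {Q0, Q1, Q2, Q3, Q4, Q5, Q6, Q7, Q8, Q9, Q10} — every objective is covered.
No 3 of the 7 questions cover everything (all 35 combinations miss at least one objective), so 4 is optimal.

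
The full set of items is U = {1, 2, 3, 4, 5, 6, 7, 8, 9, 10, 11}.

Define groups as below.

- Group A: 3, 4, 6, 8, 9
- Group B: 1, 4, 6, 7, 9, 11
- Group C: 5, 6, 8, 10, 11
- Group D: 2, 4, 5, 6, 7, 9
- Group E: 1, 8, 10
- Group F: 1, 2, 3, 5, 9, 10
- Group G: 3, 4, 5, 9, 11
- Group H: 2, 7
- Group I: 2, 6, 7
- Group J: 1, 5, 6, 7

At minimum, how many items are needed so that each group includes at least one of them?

3

The 3 items {3, 7, 10} hit every group.
The groups E, G, H are pairwise disjoint, so any hitting set needs a separate item for each — at least 3. Hence 3 is optimal.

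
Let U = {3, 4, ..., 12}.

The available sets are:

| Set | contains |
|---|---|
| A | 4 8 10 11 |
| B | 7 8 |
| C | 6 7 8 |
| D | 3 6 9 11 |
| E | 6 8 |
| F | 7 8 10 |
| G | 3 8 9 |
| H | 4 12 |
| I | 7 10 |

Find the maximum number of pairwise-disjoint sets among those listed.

3

E, H, I are pairwise disjoint (E={6,8}; H={4,12}; I={7,10}).
Every remaining set overlaps one of these, and no 4 of the listed sets are pairwise disjoint, so 3 is the maximum.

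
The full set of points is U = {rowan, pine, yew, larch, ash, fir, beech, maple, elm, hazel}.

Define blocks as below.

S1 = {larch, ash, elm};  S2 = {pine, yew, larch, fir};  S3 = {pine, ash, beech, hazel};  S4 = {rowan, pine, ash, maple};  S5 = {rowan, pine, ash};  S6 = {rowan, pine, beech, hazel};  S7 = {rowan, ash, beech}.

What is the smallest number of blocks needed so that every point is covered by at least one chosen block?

S1 and S2 and S3 and S4 together: S1 ∪ S2 ∪ S3 ∪ S4 = {rowan, pine, yew, larch, ash, fir, beech, maple, elm, hazel} — every point is covered.
No 3 of the 7 blocks cover everything (all 35 combinations miss at least one point), so 4 is optimal.

4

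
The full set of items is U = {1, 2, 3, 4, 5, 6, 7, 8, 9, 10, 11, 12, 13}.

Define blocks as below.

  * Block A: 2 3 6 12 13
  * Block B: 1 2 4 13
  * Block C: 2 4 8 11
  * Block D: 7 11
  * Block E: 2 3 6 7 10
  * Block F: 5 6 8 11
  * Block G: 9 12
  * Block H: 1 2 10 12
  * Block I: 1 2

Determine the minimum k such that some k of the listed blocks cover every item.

Take {B, E, F, G}. Their union is {1, 2, 3, 4, 5, 6, 7, 8, 9, 10, 11, 12, 13}, which is all 13 items.
Only F contains 5, so F is forced; the remaining 9 items need at least 3 more blocks (each remaining block adds at most 4) — so at least 4 blocks are needed, and 4 is optimal.

4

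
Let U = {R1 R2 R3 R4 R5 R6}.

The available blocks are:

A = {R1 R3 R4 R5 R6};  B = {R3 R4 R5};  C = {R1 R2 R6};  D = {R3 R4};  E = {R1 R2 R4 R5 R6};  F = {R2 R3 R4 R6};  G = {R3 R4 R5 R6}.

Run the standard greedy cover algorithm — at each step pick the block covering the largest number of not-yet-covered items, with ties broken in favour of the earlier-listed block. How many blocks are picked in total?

2

Greedy: pick A (covers 5 new) → pick C (covers 1 new). Total picks: 2.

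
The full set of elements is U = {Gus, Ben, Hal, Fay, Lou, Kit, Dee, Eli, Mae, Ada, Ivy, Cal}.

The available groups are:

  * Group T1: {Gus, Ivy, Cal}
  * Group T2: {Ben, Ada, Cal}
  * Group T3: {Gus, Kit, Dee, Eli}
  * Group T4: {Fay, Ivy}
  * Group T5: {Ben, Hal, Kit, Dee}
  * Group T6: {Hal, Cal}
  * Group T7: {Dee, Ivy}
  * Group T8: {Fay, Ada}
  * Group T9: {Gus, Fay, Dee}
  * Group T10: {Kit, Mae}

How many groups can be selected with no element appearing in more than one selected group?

4

T6, T7, T8, T10 are pairwise disjoint (T6={Hal,Cal}; T7={Dee,Ivy}; T8={Fay,Ada}; T10={Kit,Mae}).
Every remaining group overlaps one of these, and no 5 of the listed groups are pairwise disjoint, so 4 is the maximum.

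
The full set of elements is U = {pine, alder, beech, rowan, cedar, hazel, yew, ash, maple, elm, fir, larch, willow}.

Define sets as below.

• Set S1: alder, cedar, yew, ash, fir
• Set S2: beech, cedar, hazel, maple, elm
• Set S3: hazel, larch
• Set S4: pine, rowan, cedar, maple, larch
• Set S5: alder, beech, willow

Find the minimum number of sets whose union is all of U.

S1, S2, S4, and S5 cover everything between them: the union {pine, alder, beech, rowan, cedar, hazel, yew, ash, maple, elm, fir, larch, willow} is all of U.
No 3 of the 5 sets cover everything (all 10 combinations miss at least one element), so 4 is optimal.

4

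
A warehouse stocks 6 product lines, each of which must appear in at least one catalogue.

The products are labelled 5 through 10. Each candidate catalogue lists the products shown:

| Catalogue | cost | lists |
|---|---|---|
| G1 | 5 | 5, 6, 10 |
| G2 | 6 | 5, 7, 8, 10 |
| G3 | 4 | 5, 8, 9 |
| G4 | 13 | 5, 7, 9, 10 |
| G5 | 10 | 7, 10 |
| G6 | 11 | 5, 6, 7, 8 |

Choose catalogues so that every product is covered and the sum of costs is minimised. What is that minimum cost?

G1, G2, G3 together cover every product (G1 ∪ G2 ∪ G3 = {5, 6, 7, 8, 9, 10}); total cost 5 + 6 + 4 = 15.
No covering selection has total cost below 15.

15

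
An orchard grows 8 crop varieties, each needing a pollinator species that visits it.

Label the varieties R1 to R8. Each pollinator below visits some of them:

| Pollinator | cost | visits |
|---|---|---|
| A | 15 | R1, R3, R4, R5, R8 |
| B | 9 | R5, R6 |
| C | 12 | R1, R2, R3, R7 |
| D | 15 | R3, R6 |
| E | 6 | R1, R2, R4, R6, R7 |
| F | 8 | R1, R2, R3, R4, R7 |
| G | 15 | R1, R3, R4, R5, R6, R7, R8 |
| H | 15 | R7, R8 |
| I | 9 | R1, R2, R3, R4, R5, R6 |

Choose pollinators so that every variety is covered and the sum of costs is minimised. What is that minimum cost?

A, E together cover every variety (A ∪ E = {R1, R2, R3, R4, R5, R6, R7, R8}); total cost 15 + 6 = 21.
The greedy pick E, I, A costs 30; no covering selection beats 21.

21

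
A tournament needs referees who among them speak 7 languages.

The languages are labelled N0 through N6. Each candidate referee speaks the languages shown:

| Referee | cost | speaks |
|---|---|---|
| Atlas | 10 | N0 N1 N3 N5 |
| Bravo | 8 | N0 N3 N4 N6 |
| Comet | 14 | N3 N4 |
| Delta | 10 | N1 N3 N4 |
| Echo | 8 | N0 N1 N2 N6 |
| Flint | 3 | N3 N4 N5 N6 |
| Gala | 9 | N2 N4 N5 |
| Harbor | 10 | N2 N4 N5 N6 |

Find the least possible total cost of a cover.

11

Echo, Flint together cover every language (Echo ∪ Flint = {N0, N1, N2, N3, N4, N5, N6}); total cost 8 + 3 = 11.
No covering selection has total cost below 11.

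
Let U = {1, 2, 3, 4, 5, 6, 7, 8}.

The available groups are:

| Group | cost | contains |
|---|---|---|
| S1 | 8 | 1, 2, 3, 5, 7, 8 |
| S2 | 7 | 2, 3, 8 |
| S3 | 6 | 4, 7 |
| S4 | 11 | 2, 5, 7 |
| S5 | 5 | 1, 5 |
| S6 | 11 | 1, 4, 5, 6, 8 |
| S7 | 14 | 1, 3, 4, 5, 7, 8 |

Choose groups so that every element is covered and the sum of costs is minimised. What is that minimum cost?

S1, S6 together cover every element (S1 ∪ S6 = {1, 2, 3, 4, 5, 6, 7, 8}); total cost 8 + 11 = 19.
No covering selection has total cost below 19.

19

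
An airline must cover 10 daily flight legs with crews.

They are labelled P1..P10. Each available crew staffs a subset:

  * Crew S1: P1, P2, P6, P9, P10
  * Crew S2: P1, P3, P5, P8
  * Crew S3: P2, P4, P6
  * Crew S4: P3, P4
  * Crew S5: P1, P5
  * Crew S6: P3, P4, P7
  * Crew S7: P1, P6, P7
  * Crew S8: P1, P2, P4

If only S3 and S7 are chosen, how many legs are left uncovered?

Union of S3, S7 = {P1, P2, P4, P6, P7}.
Not covered: P3, P5, P8, P9, P10 — 5 legs.

5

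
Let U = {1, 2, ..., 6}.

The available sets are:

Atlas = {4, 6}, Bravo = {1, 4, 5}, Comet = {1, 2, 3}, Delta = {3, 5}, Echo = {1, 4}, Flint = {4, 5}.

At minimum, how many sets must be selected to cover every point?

Atlas and Bravo and Comet together: Atlas ∪ Bravo ∪ Comet = {1, 2, 3, 4, 5, 6} — every point is covered.
Only Comet contains 2, so Comet is forced; the remaining 3 points need at least 2 more sets (each remaining set adds at most 2) — so at least 3 sets are needed, and 3 is optimal.

3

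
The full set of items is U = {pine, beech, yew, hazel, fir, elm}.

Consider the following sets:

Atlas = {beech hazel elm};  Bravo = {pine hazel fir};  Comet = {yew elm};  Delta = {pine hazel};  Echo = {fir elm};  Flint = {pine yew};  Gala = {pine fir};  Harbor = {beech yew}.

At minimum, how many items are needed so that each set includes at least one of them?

3

H = {yew, hazel, fir} meets every set (each contains at least one member of H), and |H| = 3.
The sets Delta, Echo, Harbor are pairwise disjoint, so any hitting set needs a separate item for each — at least 3. Hence 3 is optimal.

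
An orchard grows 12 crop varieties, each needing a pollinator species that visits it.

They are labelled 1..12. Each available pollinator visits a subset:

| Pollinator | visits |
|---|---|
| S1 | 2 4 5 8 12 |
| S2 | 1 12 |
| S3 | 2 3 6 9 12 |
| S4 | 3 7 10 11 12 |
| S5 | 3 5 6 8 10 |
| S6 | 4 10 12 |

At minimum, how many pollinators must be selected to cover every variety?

S1 and S2 and S3 and S4 together: S1 ∪ S2 ∪ S3 ∪ S4 = {1, 2, 3, 4, 5, 6, 7, 8, 9, 10, 11, 12} — every variety is covered.
Only S3 contains 9, so S3 is forced; the remaining 7 varieties need at least 3 more pollinators (each remaining pollinator adds at most 3) — so at least 4 pollinators are needed, and 4 is optimal.

4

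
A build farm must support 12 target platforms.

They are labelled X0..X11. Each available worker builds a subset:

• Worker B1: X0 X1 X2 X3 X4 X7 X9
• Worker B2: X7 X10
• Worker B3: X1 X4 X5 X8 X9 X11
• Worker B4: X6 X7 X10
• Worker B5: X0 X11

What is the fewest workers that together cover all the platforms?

3

B1 and B3 and B4 together: B1 ∪ B3 ∪ B4 = {X0, X1, X2, X3, X4, X5, X6, X7, X8, X9, X10, X11} — every platform is covered.
Only B1 contains X2, so B1 is forced; the remaining 5 platforms need at least 2 more workers (each remaining worker adds at most 3) — so at least 3 workers are needed, and 3 is optimal.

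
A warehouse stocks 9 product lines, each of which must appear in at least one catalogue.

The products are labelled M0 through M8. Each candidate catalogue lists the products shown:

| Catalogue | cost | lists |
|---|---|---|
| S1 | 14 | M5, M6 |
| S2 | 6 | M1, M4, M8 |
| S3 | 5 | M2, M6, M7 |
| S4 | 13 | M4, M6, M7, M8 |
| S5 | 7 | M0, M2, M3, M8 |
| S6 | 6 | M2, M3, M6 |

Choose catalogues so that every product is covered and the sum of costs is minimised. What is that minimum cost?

S1, S2, S3, S5 together cover every product (S1 ∪ S2 ∪ S3 ∪ S5 = {M0, M1, M2, M3, M4, M5, M6, M7, M8}); total cost 14 + 6 + 5 + 7 = 32.
No covering selection has total cost below 32.

32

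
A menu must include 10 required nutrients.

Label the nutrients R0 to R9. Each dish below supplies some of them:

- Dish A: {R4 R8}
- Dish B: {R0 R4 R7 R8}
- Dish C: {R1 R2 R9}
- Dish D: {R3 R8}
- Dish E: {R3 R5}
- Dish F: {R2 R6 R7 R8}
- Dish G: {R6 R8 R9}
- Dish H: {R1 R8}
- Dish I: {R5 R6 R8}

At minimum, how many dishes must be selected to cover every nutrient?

B and C and D and I together: B ∪ C ∪ D ∪ I = {R0, R1, R2, R3, R4, R5, R6, R7, R8, R9} — every nutrient is covered.
No 3 of the 9 dishes cover everything (all 84 combinations miss at least one nutrient), so 4 is optimal.

4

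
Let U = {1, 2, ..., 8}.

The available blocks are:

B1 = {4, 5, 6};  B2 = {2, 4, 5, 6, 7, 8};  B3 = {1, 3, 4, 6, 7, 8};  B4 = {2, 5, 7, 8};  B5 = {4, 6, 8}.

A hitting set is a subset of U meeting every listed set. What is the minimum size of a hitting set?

The 2 elements {5, 8} hit every block.
No single element lies in every block, so at least 2 are needed and 2 is optimal.

2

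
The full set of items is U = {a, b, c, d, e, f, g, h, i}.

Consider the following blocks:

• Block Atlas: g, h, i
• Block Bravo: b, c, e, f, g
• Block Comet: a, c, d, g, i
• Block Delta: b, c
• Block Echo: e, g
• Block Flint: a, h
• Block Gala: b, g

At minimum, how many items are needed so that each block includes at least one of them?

3

Take T = {a, c, g}. Each listed block contains at least one of these, so T is a hitting set of size 3.
The blocks Delta, Echo, Flint are pairwise disjoint, so any hitting set needs a separate item for each — at least 3. Hence 3 is optimal.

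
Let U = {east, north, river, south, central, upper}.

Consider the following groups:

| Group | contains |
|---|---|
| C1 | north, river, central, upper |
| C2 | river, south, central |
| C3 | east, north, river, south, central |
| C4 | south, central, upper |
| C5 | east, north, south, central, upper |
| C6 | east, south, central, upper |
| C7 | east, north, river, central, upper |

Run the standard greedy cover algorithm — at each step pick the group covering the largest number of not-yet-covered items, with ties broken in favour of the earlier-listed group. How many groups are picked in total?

2

Greedy: pick C3 (covers 5 new) → pick C1 (covers 1 new). Total picks: 2.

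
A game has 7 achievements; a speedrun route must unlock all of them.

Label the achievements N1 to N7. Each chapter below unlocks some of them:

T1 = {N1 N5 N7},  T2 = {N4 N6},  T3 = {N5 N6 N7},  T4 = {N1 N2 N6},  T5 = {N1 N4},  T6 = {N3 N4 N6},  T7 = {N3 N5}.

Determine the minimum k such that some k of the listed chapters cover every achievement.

T1 and T4 and T6 together: T1 ∪ T4 ∪ T6 = {N1, N2, N3, N4, N5, N6, N7} — every achievement is covered.
Each chapter has at most 3 achievements, and 2·3 = 6 < 7 — so at least 3 chapters are needed, and 3 is optimal.

3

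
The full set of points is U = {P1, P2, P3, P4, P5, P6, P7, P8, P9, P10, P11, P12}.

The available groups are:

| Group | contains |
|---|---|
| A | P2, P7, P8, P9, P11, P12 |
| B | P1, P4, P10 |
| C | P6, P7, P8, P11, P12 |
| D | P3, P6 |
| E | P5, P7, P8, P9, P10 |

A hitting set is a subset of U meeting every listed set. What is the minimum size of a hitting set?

3

H = {P4, P6, P8} meets every group (each contains at least one member of H), and |H| = 3.
The groups A, B, D are pairwise disjoint, so any hitting set needs a separate point for each — at least 3. Hence 3 is optimal.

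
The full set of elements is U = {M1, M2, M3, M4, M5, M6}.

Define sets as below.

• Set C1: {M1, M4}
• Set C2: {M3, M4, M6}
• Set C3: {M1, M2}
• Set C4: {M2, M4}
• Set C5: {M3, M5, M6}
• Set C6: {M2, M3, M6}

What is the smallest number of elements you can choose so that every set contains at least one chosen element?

3

H = {M1, M3, M4} meets every set (each contains at least one member of H), and |H| = 3.
No choice of 2 elements meets every set, so 3 is the minimum.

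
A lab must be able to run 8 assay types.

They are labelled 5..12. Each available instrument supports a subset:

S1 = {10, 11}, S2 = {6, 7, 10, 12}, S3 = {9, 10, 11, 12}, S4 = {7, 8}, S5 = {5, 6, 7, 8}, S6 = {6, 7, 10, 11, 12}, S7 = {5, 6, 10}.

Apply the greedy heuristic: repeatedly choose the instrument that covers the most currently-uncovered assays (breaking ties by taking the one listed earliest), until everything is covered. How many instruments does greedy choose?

3

Greedy: pick S6 (covers 5 new) → pick S5 (covers 2 new) → pick S3 (covers 1 new). Total picks: 3.
(The true minimum cover uses only 2 instruments, so greedy is not optimal here.)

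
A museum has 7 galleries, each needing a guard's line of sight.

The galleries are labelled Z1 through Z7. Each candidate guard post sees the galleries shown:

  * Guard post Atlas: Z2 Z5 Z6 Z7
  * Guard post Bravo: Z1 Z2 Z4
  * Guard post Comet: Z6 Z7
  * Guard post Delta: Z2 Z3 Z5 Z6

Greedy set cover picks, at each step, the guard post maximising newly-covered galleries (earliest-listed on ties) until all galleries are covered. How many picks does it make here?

Greedy: pick Atlas (covers 4 new) → pick Bravo (covers 2 new) → pick Delta (covers 1 new). Total picks: 3.

3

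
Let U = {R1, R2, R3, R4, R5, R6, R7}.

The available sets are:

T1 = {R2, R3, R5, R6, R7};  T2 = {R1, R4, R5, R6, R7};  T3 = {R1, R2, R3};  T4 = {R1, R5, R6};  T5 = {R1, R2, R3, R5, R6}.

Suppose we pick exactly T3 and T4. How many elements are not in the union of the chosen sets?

Union of T3, T4 = {R1, R2, R3, R5, R6}.
Not covered: R4, R7 — 2 elements.

2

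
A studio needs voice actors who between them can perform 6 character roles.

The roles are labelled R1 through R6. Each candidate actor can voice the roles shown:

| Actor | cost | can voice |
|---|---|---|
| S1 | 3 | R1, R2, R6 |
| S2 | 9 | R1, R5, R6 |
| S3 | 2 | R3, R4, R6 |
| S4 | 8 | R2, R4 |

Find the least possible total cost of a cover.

14

S1, S2, S3 together cover every role (S1 ∪ S2 ∪ S3 = {R1, R2, R3, R4, R5, R6}); total cost 3 + 9 + 2 = 14.
No covering selection has total cost below 14.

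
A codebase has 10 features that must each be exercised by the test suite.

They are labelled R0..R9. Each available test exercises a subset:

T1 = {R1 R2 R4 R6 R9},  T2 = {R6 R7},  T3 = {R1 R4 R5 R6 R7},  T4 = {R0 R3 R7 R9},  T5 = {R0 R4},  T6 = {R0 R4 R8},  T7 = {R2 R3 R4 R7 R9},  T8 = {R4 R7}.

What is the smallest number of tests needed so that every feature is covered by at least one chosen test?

3

Take {T3, T6, T7}. Their union is {R0, R1, R2, R3, R4, R5, R6, R7, R8, R9}, which is all 10 features.
Only T3 contains R5, so T3 is forced; the remaining 5 features need at least 2 more tests (each remaining test adds at most 3) — so at least 3 tests are needed, and 3 is optimal.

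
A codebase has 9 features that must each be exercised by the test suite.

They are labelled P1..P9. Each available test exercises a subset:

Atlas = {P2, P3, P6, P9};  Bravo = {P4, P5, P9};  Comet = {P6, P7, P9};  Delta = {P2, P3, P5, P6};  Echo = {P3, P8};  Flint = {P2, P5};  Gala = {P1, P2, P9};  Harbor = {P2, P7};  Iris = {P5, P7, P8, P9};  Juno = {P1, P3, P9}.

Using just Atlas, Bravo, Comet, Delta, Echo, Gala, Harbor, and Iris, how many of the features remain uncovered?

0

Union of Atlas, Bravo, Comet, Delta, Echo, Gala, Harbor, Iris = {P1, P2, P3, P4, P5, P6, P7, P8, P9} — that's every feature, so 0 are uncovered.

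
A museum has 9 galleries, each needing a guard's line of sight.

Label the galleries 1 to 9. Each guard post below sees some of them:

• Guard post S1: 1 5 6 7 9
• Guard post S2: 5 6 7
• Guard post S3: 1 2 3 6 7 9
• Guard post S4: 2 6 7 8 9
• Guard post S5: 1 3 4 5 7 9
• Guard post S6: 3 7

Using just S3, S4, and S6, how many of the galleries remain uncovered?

2

Union of S3, S4, S6 = {1, 2, 3, 6, 7, 8, 9}.
Not covered: 4, 5 — 2 galleries.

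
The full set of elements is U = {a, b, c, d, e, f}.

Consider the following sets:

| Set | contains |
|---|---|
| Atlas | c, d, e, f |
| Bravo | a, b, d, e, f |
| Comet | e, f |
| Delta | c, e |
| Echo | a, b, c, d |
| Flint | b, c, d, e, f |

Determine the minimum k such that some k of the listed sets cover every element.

Atlas and Echo cover everything between them: the union {a, b, c, d, e, f} is all of U.
No single set has all 6 elements (the largest, Bravo, has 5), so 2 is optimal.

2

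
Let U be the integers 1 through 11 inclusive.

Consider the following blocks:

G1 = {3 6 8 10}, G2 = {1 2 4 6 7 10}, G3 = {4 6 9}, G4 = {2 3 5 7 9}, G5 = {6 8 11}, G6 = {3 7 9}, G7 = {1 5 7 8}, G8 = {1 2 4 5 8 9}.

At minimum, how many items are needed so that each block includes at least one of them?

The 3 items {6, 7, 9} hit every block.
No choice of 2 items meets every block, so 3 is the minimum.

3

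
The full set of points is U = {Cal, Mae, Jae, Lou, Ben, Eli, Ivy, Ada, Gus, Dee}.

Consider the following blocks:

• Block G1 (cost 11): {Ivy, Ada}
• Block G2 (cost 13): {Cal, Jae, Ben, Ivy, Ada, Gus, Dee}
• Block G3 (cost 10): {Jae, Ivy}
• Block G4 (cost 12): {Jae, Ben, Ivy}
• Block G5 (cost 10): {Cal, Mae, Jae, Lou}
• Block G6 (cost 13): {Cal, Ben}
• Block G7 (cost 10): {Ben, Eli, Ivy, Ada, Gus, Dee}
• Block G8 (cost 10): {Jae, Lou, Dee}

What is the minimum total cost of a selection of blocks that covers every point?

20

G5, G7 together cover every point (G5 ∪ G7 = {Cal, Mae, Jae, Lou, Ben, Eli, Ivy, Ada, Gus, Dee}); total cost 10 + 10 = 20.
No covering selection has total cost below 20.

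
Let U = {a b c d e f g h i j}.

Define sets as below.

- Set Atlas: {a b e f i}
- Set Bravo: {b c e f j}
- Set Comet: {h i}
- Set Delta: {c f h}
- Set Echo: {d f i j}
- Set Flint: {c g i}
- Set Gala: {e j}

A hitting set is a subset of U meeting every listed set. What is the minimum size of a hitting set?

3

The 3 elements {f, i, j} hit every set.
No choice of 2 elements meets every set, so 3 is the minimum.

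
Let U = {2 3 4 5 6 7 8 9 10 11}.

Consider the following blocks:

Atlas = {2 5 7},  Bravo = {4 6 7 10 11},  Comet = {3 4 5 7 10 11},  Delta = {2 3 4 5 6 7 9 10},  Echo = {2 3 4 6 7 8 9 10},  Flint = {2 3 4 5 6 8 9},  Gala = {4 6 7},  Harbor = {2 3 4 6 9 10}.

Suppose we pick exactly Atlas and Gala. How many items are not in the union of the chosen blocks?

Union of Atlas, Gala = {2, 4, 5, 6, 7}.
Not covered: 3, 8, 9, 10, 11 — 5 items.

5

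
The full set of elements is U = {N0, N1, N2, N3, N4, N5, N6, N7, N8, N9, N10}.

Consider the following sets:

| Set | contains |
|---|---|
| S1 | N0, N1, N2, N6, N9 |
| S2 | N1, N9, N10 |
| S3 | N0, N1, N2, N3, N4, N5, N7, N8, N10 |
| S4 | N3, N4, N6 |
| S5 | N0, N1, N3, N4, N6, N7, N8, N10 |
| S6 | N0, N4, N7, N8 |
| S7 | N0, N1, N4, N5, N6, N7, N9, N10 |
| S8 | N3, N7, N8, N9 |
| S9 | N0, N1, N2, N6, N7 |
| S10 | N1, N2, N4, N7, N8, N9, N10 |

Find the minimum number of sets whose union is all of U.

2

S1 and S3 cover everything between them: the union {N0, N1, N2, N3, N4, N5, N6, N7, N8, N9, N10} is all of U.
No single set has all 11 elements (the largest, S3, has 9), so 2 is optimal.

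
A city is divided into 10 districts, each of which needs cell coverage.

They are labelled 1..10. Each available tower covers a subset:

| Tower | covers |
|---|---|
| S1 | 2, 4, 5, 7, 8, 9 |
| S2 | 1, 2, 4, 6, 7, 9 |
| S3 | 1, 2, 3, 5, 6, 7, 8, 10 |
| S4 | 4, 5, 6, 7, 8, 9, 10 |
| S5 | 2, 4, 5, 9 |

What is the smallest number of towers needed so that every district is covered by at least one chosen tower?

Take {S2, S3}. Their union is {1, 2, 3, 4, 5, 6, 7, 8, 9, 10}, which is all 10 districts.
No single tower has all 10 districts (the largest, S3, has 8), so 2 is optimal.

2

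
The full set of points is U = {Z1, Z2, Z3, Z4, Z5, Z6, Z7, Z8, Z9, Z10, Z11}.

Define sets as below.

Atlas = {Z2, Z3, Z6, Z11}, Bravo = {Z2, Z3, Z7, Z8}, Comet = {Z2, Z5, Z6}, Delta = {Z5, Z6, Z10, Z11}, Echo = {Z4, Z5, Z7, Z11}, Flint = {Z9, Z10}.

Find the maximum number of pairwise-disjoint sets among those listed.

2

Echo, Flint are pairwise disjoint (Echo={Z4,Z5,Z7,Z11}; Flint={Z9,Z10}).
Every remaining set overlaps one of these, and no 3 of the listed sets are pairwise disjoint, so 2 is the maximum.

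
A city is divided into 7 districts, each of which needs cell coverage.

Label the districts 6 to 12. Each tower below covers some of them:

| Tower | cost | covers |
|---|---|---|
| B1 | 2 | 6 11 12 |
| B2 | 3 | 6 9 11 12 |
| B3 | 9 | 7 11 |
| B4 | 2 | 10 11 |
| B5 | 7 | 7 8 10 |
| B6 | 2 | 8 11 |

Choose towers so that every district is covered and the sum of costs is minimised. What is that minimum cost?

B2, B5 together cover every district (B2 ∪ B5 = {6, 7, 8, 9, 10, 11, 12}); total cost 3 + 7 = 10.
The greedy pick B1, B4, B6, B2, B5 costs 16; no covering selection beats 10.

10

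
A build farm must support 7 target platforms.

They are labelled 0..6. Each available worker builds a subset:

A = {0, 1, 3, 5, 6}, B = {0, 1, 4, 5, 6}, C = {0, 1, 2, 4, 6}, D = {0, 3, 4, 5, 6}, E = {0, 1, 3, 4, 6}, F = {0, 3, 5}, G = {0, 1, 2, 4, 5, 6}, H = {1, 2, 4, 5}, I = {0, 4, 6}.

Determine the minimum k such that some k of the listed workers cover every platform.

Take {F, G}. Their union is {0, 1, 2, 3, 4, 5, 6}, which is all 7 platforms.
No single worker has all 7 platforms (the largest, G, has 6), so 2 is optimal.

2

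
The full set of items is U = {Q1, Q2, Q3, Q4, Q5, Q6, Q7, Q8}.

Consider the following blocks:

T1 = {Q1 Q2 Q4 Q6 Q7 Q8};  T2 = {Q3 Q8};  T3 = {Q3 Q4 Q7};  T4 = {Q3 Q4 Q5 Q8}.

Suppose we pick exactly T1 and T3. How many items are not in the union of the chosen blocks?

Union of T1, T3 = {Q1, Q2, Q3, Q4, Q6, Q7, Q8}.
Not covered: Q5 — 1 item.

1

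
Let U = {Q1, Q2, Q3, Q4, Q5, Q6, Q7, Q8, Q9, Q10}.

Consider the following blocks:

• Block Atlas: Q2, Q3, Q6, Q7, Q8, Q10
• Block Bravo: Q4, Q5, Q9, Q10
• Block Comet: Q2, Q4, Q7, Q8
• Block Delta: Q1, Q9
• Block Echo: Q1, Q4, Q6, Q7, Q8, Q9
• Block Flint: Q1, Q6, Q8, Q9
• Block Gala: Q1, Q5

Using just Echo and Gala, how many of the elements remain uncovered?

Union of Echo, Gala = {Q1, Q4, Q5, Q6, Q7, Q8, Q9}.
Not covered: Q2, Q3, Q10 — 3 elements.

3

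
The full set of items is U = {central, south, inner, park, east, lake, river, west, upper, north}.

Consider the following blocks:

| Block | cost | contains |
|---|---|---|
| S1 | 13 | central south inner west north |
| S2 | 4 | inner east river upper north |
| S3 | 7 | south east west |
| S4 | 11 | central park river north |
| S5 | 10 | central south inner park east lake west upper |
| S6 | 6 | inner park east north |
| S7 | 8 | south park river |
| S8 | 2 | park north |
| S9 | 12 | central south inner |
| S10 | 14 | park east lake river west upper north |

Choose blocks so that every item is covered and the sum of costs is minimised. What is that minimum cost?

14

S2, S5 together cover every item (S2 ∪ S5 = {central, south, inner, park, east, lake, river, west, upper, north}); total cost 4 + 10 = 14.
No covering selection has total cost below 14.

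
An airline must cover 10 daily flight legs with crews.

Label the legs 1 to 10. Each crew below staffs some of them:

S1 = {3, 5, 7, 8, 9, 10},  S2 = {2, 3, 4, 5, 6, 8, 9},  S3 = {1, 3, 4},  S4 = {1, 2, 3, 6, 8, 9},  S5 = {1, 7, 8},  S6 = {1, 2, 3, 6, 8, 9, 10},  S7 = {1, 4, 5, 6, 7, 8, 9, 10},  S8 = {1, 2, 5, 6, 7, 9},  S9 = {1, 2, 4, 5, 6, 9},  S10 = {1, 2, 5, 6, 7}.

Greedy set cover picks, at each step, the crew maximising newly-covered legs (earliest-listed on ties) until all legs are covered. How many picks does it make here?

2

Greedy: pick S7 (covers 8 new) → pick S2 (covers 2 new). Total picks: 2.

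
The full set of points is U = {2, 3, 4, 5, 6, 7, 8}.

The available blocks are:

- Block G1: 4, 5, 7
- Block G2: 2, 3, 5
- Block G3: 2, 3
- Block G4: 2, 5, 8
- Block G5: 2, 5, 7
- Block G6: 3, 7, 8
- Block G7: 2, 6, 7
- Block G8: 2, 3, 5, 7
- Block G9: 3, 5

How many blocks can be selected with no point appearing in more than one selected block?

2

G1, G3 are pairwise disjoint (G1={4,5,7}; G3={2,3}).
Every remaining block overlaps one of these, and no 3 of the listed blocks are pairwise disjoint, so 2 is the maximum.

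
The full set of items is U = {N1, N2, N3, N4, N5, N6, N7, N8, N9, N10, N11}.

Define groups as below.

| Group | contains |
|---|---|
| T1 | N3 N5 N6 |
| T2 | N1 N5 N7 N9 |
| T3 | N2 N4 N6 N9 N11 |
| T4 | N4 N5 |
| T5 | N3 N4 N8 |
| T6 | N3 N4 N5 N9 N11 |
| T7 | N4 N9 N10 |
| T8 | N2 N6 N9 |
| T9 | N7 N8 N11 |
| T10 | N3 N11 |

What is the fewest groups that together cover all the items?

Take {T2, T3, T5, T7}. Their union is {N1, N2, N3, N4, N5, N6, N7, N8, N9, N10, N11}, which is all 11 items.
Only T7 contains N10, so T7 is forced; the remaining 8 items need at least 3 more groups (each remaining group adds at most 3) — so at least 4 groups are needed, and 4 is optimal.

4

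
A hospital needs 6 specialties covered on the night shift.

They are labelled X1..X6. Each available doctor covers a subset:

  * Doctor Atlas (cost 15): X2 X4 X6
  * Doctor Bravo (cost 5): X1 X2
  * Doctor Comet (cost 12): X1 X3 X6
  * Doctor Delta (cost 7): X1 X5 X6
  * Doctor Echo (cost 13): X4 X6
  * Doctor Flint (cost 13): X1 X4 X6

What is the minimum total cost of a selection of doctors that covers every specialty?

34

Atlas, Comet, Delta together cover every specialty (Atlas ∪ Comet ∪ Delta = {X1, X2, X3, X4, X5, X6}); total cost 15 + 12 + 7 = 34.
The greedy pick Delta, Bravo, Comet, Echo costs 37; no covering selection beats 34.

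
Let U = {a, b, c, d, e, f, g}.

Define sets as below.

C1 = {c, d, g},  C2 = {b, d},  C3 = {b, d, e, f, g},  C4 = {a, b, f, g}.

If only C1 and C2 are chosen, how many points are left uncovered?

3

Union of C1, C2 = {b, c, d, g}.
Not covered: a, e, f — 3 points.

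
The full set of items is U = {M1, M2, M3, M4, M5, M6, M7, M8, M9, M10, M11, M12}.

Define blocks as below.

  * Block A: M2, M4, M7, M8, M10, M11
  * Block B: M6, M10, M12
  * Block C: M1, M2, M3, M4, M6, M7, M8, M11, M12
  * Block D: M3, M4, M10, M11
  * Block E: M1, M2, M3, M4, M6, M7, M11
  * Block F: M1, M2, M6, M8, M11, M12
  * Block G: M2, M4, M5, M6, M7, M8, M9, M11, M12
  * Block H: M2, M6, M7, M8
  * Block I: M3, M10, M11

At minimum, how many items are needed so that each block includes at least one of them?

2

Take T = {M6, M10}. Each listed block contains at least one of these, so T is a hitting set of size 2.
The blocks D, H are pairwise disjoint, so any hitting set needs a separate item for each — at least 2. Hence 2 is optimal.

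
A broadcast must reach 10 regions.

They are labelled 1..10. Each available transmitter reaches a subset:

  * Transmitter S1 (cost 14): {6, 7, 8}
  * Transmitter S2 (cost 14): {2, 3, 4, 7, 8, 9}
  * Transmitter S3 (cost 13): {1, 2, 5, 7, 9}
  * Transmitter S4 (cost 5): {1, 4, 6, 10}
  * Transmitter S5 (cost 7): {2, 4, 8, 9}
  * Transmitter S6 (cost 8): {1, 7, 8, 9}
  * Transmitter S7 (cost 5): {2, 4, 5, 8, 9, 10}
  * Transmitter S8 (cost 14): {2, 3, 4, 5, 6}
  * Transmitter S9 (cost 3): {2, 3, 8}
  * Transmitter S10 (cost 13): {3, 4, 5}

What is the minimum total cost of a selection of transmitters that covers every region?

S3, S4, S9 together cover every region (S3 ∪ S4 ∪ S9 = {1, 2, 3, 4, 5, 6, 7, 8, 9, 10}); total cost 13 + 5 + 3 = 21.
No covering selection has total cost below 21.

21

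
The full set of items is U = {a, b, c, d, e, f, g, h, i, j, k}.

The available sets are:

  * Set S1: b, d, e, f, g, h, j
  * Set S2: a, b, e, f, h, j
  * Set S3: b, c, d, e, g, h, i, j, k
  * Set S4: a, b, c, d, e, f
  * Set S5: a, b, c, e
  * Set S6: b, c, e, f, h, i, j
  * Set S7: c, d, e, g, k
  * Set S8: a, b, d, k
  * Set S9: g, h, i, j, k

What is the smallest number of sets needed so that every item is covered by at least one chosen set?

2

S3 and S4 together: S3 ∪ S4 = {a, b, c, d, e, f, g, h, i, j, k} — every item is covered.
No single set has all 11 items (the largest, S3, has 9), so 2 is optimal.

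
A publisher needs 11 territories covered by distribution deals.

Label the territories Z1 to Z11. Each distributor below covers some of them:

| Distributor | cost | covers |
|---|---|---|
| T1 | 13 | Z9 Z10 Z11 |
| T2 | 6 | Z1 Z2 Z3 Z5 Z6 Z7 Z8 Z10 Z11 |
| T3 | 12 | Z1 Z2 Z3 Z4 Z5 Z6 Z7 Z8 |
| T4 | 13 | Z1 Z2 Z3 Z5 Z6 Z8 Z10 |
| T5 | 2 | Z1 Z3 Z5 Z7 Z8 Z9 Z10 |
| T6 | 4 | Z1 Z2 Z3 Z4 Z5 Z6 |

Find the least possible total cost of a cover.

12

T2, T5, T6 together cover every territory (T2 ∪ T5 ∪ T6 = {Z1, Z2, Z3, Z4, Z5, Z6, Z7, Z8, Z9, Z10, Z11}); total cost 6 + 2 + 4 = 12.
No covering selection has total cost below 12.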